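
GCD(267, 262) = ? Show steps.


267 = 1 * 262 + 5
262 = 52 * 5 + 2
5 = 2 * 2 + 1
2 = 2 * 1 + 0
GCD = 1


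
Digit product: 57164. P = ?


5 × 7 × 1 × 6 × 4 = 840


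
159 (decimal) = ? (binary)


159 (base 10) = 159 (decimal)
159 (decimal) = 10011111 (base 2)


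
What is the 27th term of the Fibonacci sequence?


Sequence: 1, 1, 2, 3, 5, 8, 13, 21, 34, 55, 89, 144, 233, 377, 610, 987, 1597, 2584, 4181, 6765, 10946, 17711, 28657, 46368, 75025, 121393, 196418
F(27) = 196418


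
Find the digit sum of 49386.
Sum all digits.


4 + 9 + 3 + 8 + 6 = 30


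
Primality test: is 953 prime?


Check divisors up to sqrt(953) = 30.8707
No divisors found.
953 is prime.

Yes, 953 is prime


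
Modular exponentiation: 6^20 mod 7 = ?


6^1 mod 7 = 6
6^2 mod 7 = 1
6^3 mod 7 = 6
6^4 mod 7 = 1
6^5 mod 7 = 6
6^6 mod 7 = 1
6^7 mod 7 = 6
6^8 mod 7 = 1
6^9 mod 7 = 6
6^10 mod 7 = 1
6^11 mod 7 = 6
6^12 mod 7 = 1
6^13 mod 7 = 6
6^14 mod 7 = 1
6^15 mod 7 = 6
6^16 mod 7 = 1
6^17 mod 7 = 6
6^18 mod 7 = 1
6^19 mod 7 = 6
6^20 mod 7 = 1


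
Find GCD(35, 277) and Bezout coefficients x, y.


Tabular extended Euclidean (each row: r = 35*s + 277*t):
r=35, s=1, t=0
r=277, s=0, t=1
q=0: r=35, s=1, t=0   [35*(1) + 277*(0) = 35]
q=7: r=32, s=-7, t=1   [35*(-7) + 277*(1) = 32]
q=1: r=3, s=8, t=-1   [35*(8) + 277*(-1) = 3]
q=10: r=2, s=-87, t=11   [35*(-87) + 277*(11) = 2]
q=1: r=1, s=95, t=-12   [35*(95) + 277*(-12) = 1]
q=2: r=0, s=-277, t=35   [35*(-277) + 277*(35) = 0]
GCD = 1; from the row with r=1: x=95, y=-12
Check: 35*(95) + 277*(-12) = 3325 - 3324 = 1

GCD = 1, x = 95, y = -12


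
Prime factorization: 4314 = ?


4314 / 2 = 2157
2157 / 3 = 719
719 / 719 = 1
4314 = 2 × 3 × 719


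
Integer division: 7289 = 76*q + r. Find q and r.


7289 = 76 * 95 + 69
Check: 7220 + 69 = 7289

q = 95, r = 69


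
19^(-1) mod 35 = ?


Use the extended Euclidean algorithm on (35, 19); each row r = 35*s + 19*t:
r=35, s=1, t=0
r=19, s=0, t=1
q=1: r=16, s=1, t=-1   [35*(1) + 19*(-1) = 16]
q=1: r=3, s=-1, t=2   [35*(-1) + 19*(2) = 3]
q=5: r=1, s=6, t=-11   [35*(6) + 19*(-11) = 1]
q=3: r=0, s=-19, t=35   [35*(-19) + 19*(35) = 0]
GCD = 1 with t = -11, so 19*(-11) ≡ 1 (mod 35)
Inverse = -11 mod 35 = 24
Check: 19 * 24 = 456 ≡ 1 (mod 35)

19^(-1) ≡ 24 (mod 35)


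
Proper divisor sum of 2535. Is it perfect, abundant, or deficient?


Proper divisors: 1, 3, 5, 13, 15, 39, 65, 169, 195, 507, 845
Sum = 1 + 3 + 5 + 13 + 15 + 39 + 65 + 169 + 195 + 507 + 845 = 1857
1857 < 2535 → deficient

s(2535) = 1857 (deficient)


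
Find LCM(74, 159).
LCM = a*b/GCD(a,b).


GCD(74, 159) = 1
LCM = 74*159/1 = 11766/1 = 11766

LCM = 11766


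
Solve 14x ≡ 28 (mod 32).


GCD(14, 32) = 2 divides 28
Divide: 7x ≡ 14 (mod 16)
x ≡ 2 (mod 16)


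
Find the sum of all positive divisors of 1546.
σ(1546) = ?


Divisors of 1546: 1, 2, 773, 1546
Sum = 1 + 2 + 773 + 1546 = 2322

σ(1546) = 2322


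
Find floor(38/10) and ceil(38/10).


38/10 = 3.8000
floor = 3
ceil = 4

floor = 3, ceil = 4


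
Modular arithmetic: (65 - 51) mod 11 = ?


65 - 51 = 14
14 mod 11 = 3


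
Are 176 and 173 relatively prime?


Euclidean algorithm:
176 = 1 * 173 + 3
173 = 57 * 3 + 2
3 = 1 * 2 + 1
2 = 2 * 1 + 0
GCD(176, 173) = 1

Yes, coprime (GCD = 1)


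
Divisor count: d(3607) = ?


3607 = 3607^1
d(3607) = (1+1) = 2

2 divisors


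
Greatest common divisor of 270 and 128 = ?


270 = 2 * 128 + 14
128 = 9 * 14 + 2
14 = 7 * 2 + 0
GCD = 2


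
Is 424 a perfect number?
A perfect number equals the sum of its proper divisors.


Proper divisors of 424: 1, 2, 4, 8, 53, 106, 212
Sum = 1 + 2 + 4 + 8 + 53 + 106 + 212 = 386

No, 424 is not perfect (386 ≠ 424)


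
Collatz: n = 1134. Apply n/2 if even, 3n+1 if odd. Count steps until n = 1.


1134 → 567 → 1702 → 851 → 2554 → 1277 → 3832 → 1916 → 958 → 479 → 1438 → 719 → 2158 → 1079 → 3238 → 1619 → 4858 → 2429 → 7288 → 3644 → 1822 → 911 → 2734 → 1367 → 4102 → 2051 → 6154 → 3077 → 9232 → 4616 → 2308 → 1154 → 577 → 1732 → 866 → 433 → 1300 → 650 → 325 → 976 → 488 → 244 → 122 → 61 → 184 → 92 → 46 → 23 → 70 → 35 → 106 → 53 → 160 → 80 → 40 → 20 → 10 → 5 → 16 → 8 → 4 → 2 → 1
Total steps = 62

62 steps


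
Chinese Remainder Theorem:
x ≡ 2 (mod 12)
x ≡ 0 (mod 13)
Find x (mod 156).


M = 12*13 = 156
M1 = M/12 = 13, M2 = M/13 = 12
M1^(-1) mod 12 = 1, M2^(-1) mod 13 = 12
x = 2*13*1 + 0*12*12 = 26
26 mod 156 = 26
Check: 26 mod 12 = 2 ✓, 26 mod 13 = 0 ✓

x ≡ 26 (mod 156)


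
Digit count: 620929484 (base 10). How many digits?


620929484 has 9 digits in base 10
floor(log10(620929484)) + 1 = floor(8.7930) + 1 = 9

9 digits (base 10)


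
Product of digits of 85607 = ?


8 × 5 × 6 × 0 × 7 = 0


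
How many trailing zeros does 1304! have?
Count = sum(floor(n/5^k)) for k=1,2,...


floor(1304/5) = 260
floor(1304/25) = 52
floor(1304/125) = 10
floor(1304/625) = 2
Total = 324

324 trailing zeros


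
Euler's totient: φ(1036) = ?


1036 = 2^2 × 7 × 37
Prime factors: 2, 7, 37
φ(1036) = 1036 × (1-1/2) × (1-1/7) × (1-1/37)
= 1036 × 1/2 × 6/7 × 36/37 = 432

φ(1036) = 432


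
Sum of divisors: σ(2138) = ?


Divisors of 2138: 1, 2, 1069, 2138
Sum = 1 + 2 + 1069 + 2138 = 3210

σ(2138) = 3210


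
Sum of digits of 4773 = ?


4 + 7 + 7 + 3 = 21


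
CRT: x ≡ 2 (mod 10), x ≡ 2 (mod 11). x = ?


M = 10*11 = 110
M1 = M/10 = 11, M2 = M/11 = 10
M1^(-1) mod 10 = 1, M2^(-1) mod 11 = 10
x = 2*11*1 + 2*10*10 = 222
222 mod 110 = 2
Check: 2 mod 10 = 2 ✓, 2 mod 11 = 2 ✓

x ≡ 2 (mod 110)


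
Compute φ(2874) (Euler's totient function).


2874 = 2 × 3 × 479
Prime factors: 2, 3, 479
φ(2874) = 2874 × (1-1/2) × (1-1/3) × (1-1/479)
= 2874 × 1/2 × 2/3 × 478/479 = 956

φ(2874) = 956


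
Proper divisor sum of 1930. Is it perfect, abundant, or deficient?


Proper divisors: 1, 2, 5, 10, 193, 386, 965
Sum = 1 + 2 + 5 + 10 + 193 + 386 + 965 = 1562
1562 < 1930 → deficient

s(1930) = 1562 (deficient)


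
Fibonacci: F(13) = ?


Sequence: 1, 1, 2, 3, 5, 8, 13, 21, 34, 55, 89, 144, 233
F(13) = 233


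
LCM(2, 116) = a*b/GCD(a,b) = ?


GCD(2, 116) = 2
LCM = 2*116/2 = 232/2 = 116

LCM = 116


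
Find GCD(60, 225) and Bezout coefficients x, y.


Tabular extended Euclidean (each row: r = 60*s + 225*t):
r=60, s=1, t=0
r=225, s=0, t=1
q=0: r=60, s=1, t=0   [60*(1) + 225*(0) = 60]
q=3: r=45, s=-3, t=1   [60*(-3) + 225*(1) = 45]
q=1: r=15, s=4, t=-1   [60*(4) + 225*(-1) = 15]
q=3: r=0, s=-15, t=4   [60*(-15) + 225*(4) = 0]
GCD = 15; from the row with r=15: x=4, y=-1
Check: 60*(4) + 225*(-1) = 240 - 225 = 15

GCD = 15, x = 4, y = -1


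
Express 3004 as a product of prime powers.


3004 / 2 = 1502
1502 / 2 = 751
751 / 751 = 1
3004 = 2^2 × 751


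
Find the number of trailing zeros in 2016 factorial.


floor(2016/5) = 403
floor(2016/25) = 80
floor(2016/125) = 16
floor(2016/625) = 3
Total = 502

502 trailing zeros


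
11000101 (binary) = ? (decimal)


11000101 (base 2) = 197 (decimal)
197 (decimal) = 197 (base 10)


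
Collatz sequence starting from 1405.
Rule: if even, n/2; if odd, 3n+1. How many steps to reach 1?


1405 → 4216 → 2108 → 1054 → 527 → 1582 → 791 → 2374 → 1187 → 3562 → 1781 → 5344 → 2672 → 1336 → 668 → 334 → 167 → 502 → 251 → 754 → 377 → 1132 → 566 → 283 → 850 → 425 → 1276 → 638 → 319 → 958 → 479 → 1438 → 719 → 2158 → 1079 → 3238 → 1619 → 4858 → 2429 → 7288 → 3644 → 1822 → 911 → 2734 → 1367 → 4102 → 2051 → 6154 → 3077 → 9232 → 4616 → 2308 → 1154 → 577 → 1732 → 866 → 433 → 1300 → 650 → 325 → 976 → 488 → 244 → 122 → 61 → 184 → 92 → 46 → 23 → 70 → 35 → 106 → 53 → 160 → 80 → 40 → 20 → 10 → 5 → 16 → 8 → 4 → 2 → 1
Total steps = 83

83 steps


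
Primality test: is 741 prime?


741 / 3 = 247 (exact division)
741 is NOT prime.

No, 741 is not prime


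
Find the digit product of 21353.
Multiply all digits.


2 × 1 × 3 × 5 × 3 = 90


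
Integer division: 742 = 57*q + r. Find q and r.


742 = 57 * 13 + 1
Check: 741 + 1 = 742

q = 13, r = 1


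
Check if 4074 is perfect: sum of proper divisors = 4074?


Proper divisors of 4074: 1, 2, 3, 6, 7, 14, 21, 42, 97, 194, 291, 582, 679, 1358, 2037
Sum = 1 + 2 + 3 + 6 + 7 + 14 + 21 + 42 + 97 + 194 + 291 + 582 + 679 + 1358 + 2037 = 5334

No, 4074 is not perfect (5334 ≠ 4074)


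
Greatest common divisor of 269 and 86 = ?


269 = 3 * 86 + 11
86 = 7 * 11 + 9
11 = 1 * 9 + 2
9 = 4 * 2 + 1
2 = 2 * 1 + 0
GCD = 1


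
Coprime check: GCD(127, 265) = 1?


Euclidean algorithm:
265 = 2 * 127 + 11
127 = 11 * 11 + 6
11 = 1 * 6 + 5
6 = 1 * 5 + 1
5 = 5 * 1 + 0
GCD(127, 265) = 1

Yes, coprime (GCD = 1)


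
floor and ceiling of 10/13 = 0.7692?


10/13 = 0.7692
floor = 0
ceil = 1

floor = 0, ceil = 1


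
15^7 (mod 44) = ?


15^1 mod 44 = 15
15^2 mod 44 = 5
15^3 mod 44 = 31
15^4 mod 44 = 25
15^5 mod 44 = 23
15^6 mod 44 = 37
15^7 mod 44 = 27


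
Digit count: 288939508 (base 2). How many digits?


288939508 in base 2 = 10001001110001101110111110100
Number of digits = 29

29 digits (base 2)


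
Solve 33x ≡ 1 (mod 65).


GCD(33, 65) = 1, unique solution
a^(-1) mod 65 = 2
x = 2 * 1 mod 65 = 2

x ≡ 2 (mod 65)


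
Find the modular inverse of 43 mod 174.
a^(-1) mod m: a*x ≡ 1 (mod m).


Use the extended Euclidean algorithm on (174, 43); each row r = 174*s + 43*t:
r=174, s=1, t=0
r=43, s=0, t=1
q=4: r=2, s=1, t=-4   [174*(1) + 43*(-4) = 2]
q=21: r=1, s=-21, t=85   [174*(-21) + 43*(85) = 1]
q=2: r=0, s=43, t=-174   [174*(43) + 43*(-174) = 0]
GCD = 1 with t = 85, so 43*(85) ≡ 1 (mod 174)
Inverse = 85 mod 174 = 85
Check: 43 * 85 = 3655 ≡ 1 (mod 174)

43^(-1) ≡ 85 (mod 174)


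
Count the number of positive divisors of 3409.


3409 = 7^1 × 487^1
d(3409) = (1+1) × (1+1) = 4

4 divisors


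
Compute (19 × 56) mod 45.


19 × 56 = 1064
1064 mod 45 = 29


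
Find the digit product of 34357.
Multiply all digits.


3 × 4 × 3 × 5 × 7 = 1260


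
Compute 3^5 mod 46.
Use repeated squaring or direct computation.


3^1 mod 46 = 3
3^2 mod 46 = 9
3^3 mod 46 = 27
3^4 mod 46 = 35
3^5 mod 46 = 13


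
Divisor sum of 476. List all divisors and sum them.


Divisors of 476: 1, 2, 4, 7, 14, 17, 28, 34, 68, 119, 238, 476
Sum = 1 + 2 + 4 + 7 + 14 + 17 + 28 + 34 + 68 + 119 + 238 + 476 = 1008

σ(476) = 1008


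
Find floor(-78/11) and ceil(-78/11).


-78/11 = -7.0909
floor = -8
ceil = -7

floor = -8, ceil = -7


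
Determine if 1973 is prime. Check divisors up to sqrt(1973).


Check divisors up to sqrt(1973) = 44.4185
No divisors found.
1973 is prime.

Yes, 1973 is prime


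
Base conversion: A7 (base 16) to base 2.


A7 (base 16) = 167 (decimal)
167 (decimal) = 10100111 (base 2)


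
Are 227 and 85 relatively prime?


Euclidean algorithm:
227 = 2 * 85 + 57
85 = 1 * 57 + 28
57 = 2 * 28 + 1
28 = 28 * 1 + 0
GCD(227, 85) = 1

Yes, coprime (GCD = 1)


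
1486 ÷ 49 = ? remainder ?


1486 = 49 * 30 + 16
Check: 1470 + 16 = 1486

q = 30, r = 16


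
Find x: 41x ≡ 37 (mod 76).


GCD(41, 76) = 1, unique solution
a^(-1) mod 76 = 13
x = 13 * 37 mod 76 = 25

x ≡ 25 (mod 76)


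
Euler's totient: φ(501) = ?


501 = 3 × 167
Prime factors: 3, 167
φ(501) = 501 × (1-1/3) × (1-1/167)
= 501 × 2/3 × 166/167 = 332

φ(501) = 332


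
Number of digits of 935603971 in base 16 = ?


935603971 in base 16 = 37C42F03
Number of digits = 8

8 digits (base 16)


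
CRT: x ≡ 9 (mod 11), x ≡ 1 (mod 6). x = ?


M = 11*6 = 66
M1 = M/11 = 6, M2 = M/6 = 11
M1^(-1) mod 11 = 2, M2^(-1) mod 6 = 5
x = 9*6*2 + 1*11*5 = 163
163 mod 66 = 31
Check: 31 mod 11 = 9 ✓, 31 mod 6 = 1 ✓

x ≡ 31 (mod 66)


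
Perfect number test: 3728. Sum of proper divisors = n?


Proper divisors of 3728: 1, 2, 4, 8, 16, 233, 466, 932, 1864
Sum = 1 + 2 + 4 + 8 + 16 + 233 + 466 + 932 + 1864 = 3526

No, 3728 is not perfect (3526 ≠ 3728)


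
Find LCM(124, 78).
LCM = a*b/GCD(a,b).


GCD(124, 78) = 2
LCM = 124*78/2 = 9672/2 = 4836

LCM = 4836


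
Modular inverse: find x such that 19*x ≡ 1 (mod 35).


Use the extended Euclidean algorithm on (35, 19); each row r = 35*s + 19*t:
r=35, s=1, t=0
r=19, s=0, t=1
q=1: r=16, s=1, t=-1   [35*(1) + 19*(-1) = 16]
q=1: r=3, s=-1, t=2   [35*(-1) + 19*(2) = 3]
q=5: r=1, s=6, t=-11   [35*(6) + 19*(-11) = 1]
q=3: r=0, s=-19, t=35   [35*(-19) + 19*(35) = 0]
GCD = 1 with t = -11, so 19*(-11) ≡ 1 (mod 35)
Inverse = -11 mod 35 = 24
Check: 19 * 24 = 456 ≡ 1 (mod 35)

19^(-1) ≡ 24 (mod 35)


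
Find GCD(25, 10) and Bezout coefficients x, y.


Tabular extended Euclidean (each row: r = 25*s + 10*t):
r=25, s=1, t=0
r=10, s=0, t=1
q=2: r=5, s=1, t=-2   [25*(1) + 10*(-2) = 5]
q=2: r=0, s=-2, t=5   [25*(-2) + 10*(5) = 0]
GCD = 5; from the row with r=5: x=1, y=-2
Check: 25*(1) + 10*(-2) = 25 - 20 = 5

GCD = 5, x = 1, y = -2


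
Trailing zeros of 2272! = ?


floor(2272/5) = 454
floor(2272/25) = 90
floor(2272/125) = 18
floor(2272/625) = 3
Total = 565

565 trailing zeros


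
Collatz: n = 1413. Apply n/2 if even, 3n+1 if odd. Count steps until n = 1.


1413 → 4240 → 2120 → 1060 → 530 → 265 → 796 → 398 → 199 → 598 → 299 → 898 → 449 → 1348 → 674 → 337 → 1012 → 506 → 253 → 760 → 380 → 190 → 95 → 286 → 143 → 430 → 215 → 646 → 323 → 970 → 485 → 1456 → 728 → 364 → 182 → 91 → 274 → 137 → 412 → 206 → 103 → 310 → 155 → 466 → 233 → 700 → 350 → 175 → 526 → 263 → 790 → 395 → 1186 → 593 → 1780 → 890 → 445 → 1336 → 668 → 334 → 167 → 502 → 251 → 754 → 377 → 1132 → 566 → 283 → 850 → 425 → 1276 → 638 → 319 → 958 → 479 → 1438 → 719 → 2158 → 1079 → 3238 → 1619 → 4858 → 2429 → 7288 → 3644 → 1822 → 911 → 2734 → 1367 → 4102 → 2051 → 6154 → 3077 → 9232 → 4616 → 2308 → 1154 → 577 → 1732 → 866 → 433 → 1300 → 650 → 325 → 976 → 488 → 244 → 122 → 61 → 184 → 92 → 46 → 23 → 70 → 35 → 106 → 53 → 160 → 80 → 40 → 20 → 10 → 5 → 16 → 8 → 4 → 2 → 1
Total steps = 127

127 steps


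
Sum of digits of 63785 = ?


6 + 3 + 7 + 8 + 5 = 29


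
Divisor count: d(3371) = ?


3371 = 3371^1
d(3371) = (1+1) = 2

2 divisors


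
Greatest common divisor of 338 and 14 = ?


338 = 24 * 14 + 2
14 = 7 * 2 + 0
GCD = 2


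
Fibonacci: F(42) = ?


Sequence: 1, 1, 2, 3, 5, 8, 13, 21, 34, 55, 89, 144, 233, 377, 610, 987, 1597, 2584, 4181, 6765, 10946, 17711, 28657, 46368, 75025, 121393, 196418, 317811, 514229, 832040, 1346269, 2178309, 3524578, 5702887, 9227465, 14930352, 24157817, 39088169, 63245986, 102334155, 165580141, 267914296
F(42) = 267914296


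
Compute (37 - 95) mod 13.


37 - 95 = -58
-58 mod 13 = 7


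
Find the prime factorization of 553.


553 / 7 = 79
79 / 79 = 1
553 = 7 × 79


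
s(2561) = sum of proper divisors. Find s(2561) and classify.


Proper divisors: 1, 13, 197
Sum = 1 + 13 + 197 = 211
211 < 2561 → deficient

s(2561) = 211 (deficient)


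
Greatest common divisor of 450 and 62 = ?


450 = 7 * 62 + 16
62 = 3 * 16 + 14
16 = 1 * 14 + 2
14 = 7 * 2 + 0
GCD = 2


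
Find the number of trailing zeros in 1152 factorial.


floor(1152/5) = 230
floor(1152/25) = 46
floor(1152/125) = 9
floor(1152/625) = 1
Total = 286

286 trailing zeros


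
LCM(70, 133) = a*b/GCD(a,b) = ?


GCD(70, 133) = 7
LCM = 70*133/7 = 9310/7 = 1330

LCM = 1330


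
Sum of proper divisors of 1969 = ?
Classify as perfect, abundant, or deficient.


Proper divisors: 1, 11, 179
Sum = 1 + 11 + 179 = 191
191 < 1969 → deficient

s(1969) = 191 (deficient)


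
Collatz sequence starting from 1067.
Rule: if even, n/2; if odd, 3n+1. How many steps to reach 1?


1067 → 3202 → 1601 → 4804 → 2402 → 1201 → 3604 → 1802 → 901 → 2704 → 1352 → 676 → 338 → 169 → 508 → 254 → 127 → 382 → 191 → 574 → 287 → 862 → 431 → 1294 → 647 → 1942 → 971 → 2914 → 1457 → 4372 → 2186 → 1093 → 3280 → 1640 → 820 → 410 → 205 → 616 → 308 → 154 → 77 → 232 → 116 → 58 → 29 → 88 → 44 → 22 → 11 → 34 → 17 → 52 → 26 → 13 → 40 → 20 → 10 → 5 → 16 → 8 → 4 → 2 → 1
Total steps = 62

62 steps


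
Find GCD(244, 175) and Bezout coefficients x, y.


Tabular extended Euclidean (each row: r = 244*s + 175*t):
r=244, s=1, t=0
r=175, s=0, t=1
q=1: r=69, s=1, t=-1   [244*(1) + 175*(-1) = 69]
q=2: r=37, s=-2, t=3   [244*(-2) + 175*(3) = 37]
q=1: r=32, s=3, t=-4   [244*(3) + 175*(-4) = 32]
q=1: r=5, s=-5, t=7   [244*(-5) + 175*(7) = 5]
q=6: r=2, s=33, t=-46   [244*(33) + 175*(-46) = 2]
q=2: r=1, s=-71, t=99   [244*(-71) + 175*(99) = 1]
q=2: r=0, s=175, t=-244   [244*(175) + 175*(-244) = 0]
GCD = 1; from the row with r=1: x=-71, y=99
Check: 244*(-71) + 175*(99) = -17324 + 17325 = 1

GCD = 1, x = -71, y = 99


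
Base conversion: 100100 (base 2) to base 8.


100100 (base 2) = 36 (decimal)
36 (decimal) = 44 (base 8)


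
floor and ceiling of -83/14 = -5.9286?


-83/14 = -5.9286
floor = -6
ceil = -5

floor = -6, ceil = -5


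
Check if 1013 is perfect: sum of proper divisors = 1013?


Proper divisors of 1013: 1
Sum = 1 = 1

No, 1013 is not perfect (1 ≠ 1013)


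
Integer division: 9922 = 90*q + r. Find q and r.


9922 = 90 * 110 + 22
Check: 9900 + 22 = 9922

q = 110, r = 22


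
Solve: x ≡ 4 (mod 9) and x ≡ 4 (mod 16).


M = 9*16 = 144
M1 = M/9 = 16, M2 = M/16 = 9
M1^(-1) mod 9 = 4, M2^(-1) mod 16 = 9
x = 4*16*4 + 4*9*9 = 580
580 mod 144 = 4
Check: 4 mod 9 = 4 ✓, 4 mod 16 = 4 ✓

x ≡ 4 (mod 144)


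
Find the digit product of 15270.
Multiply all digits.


1 × 5 × 2 × 7 × 0 = 0


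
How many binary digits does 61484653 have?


61484653 in base 2 = 11101010100010111001101101
Number of digits = 26

26 digits (base 2)


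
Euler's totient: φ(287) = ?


287 = 7 × 41
Prime factors: 7, 41
φ(287) = 287 × (1-1/7) × (1-1/41)
= 287 × 6/7 × 40/41 = 240

φ(287) = 240


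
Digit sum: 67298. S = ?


6 + 7 + 2 + 9 + 8 = 32


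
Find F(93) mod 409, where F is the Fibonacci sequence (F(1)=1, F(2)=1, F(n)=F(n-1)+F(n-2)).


F(k) mod 409 for k=1..93:
1, 1, 2, 3, 5, 8, 13, 21, 34, 55, 89, 144, 233, 377, 201, 169, 370, 130, 91, 221, 312, 124, 27, 151, 178, 329, 98, 18, 116, 134, 250, 384, 225, 200, 16, 216, 232, 39, 271, 310, 172, 73, 245, 318, 154, 63, 217, 280, 88, 368, 47, 6, 53, 59, 112, 171, 283, 45, 328, 373, 292, 256, 139, 395, 125, 111, 236, 347, 174, 112, 286, 398, 275, 264, 130, 394, 115, 100, 215, 315, 121, 27, 148, 175, 323, 89, 3, 92, 95, 187, 282, 60, 342
F(93) mod 409 = 342


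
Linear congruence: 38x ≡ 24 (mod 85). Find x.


GCD(38, 85) = 1, unique solution
a^(-1) mod 85 = 47
x = 47 * 24 mod 85 = 23

x ≡ 23 (mod 85)


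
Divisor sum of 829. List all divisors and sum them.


Divisors of 829: 1, 829
Sum = 1 + 829 = 830

σ(829) = 830


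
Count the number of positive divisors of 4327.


4327 = 4327^1
d(4327) = (1+1) = 2

2 divisors


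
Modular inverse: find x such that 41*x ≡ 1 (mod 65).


Use the extended Euclidean algorithm on (65, 41); each row r = 65*s + 41*t:
r=65, s=1, t=0
r=41, s=0, t=1
q=1: r=24, s=1, t=-1   [65*(1) + 41*(-1) = 24]
q=1: r=17, s=-1, t=2   [65*(-1) + 41*(2) = 17]
q=1: r=7, s=2, t=-3   [65*(2) + 41*(-3) = 7]
q=2: r=3, s=-5, t=8   [65*(-5) + 41*(8) = 3]
q=2: r=1, s=12, t=-19   [65*(12) + 41*(-19) = 1]
q=3: r=0, s=-41, t=65   [65*(-41) + 41*(65) = 0]
GCD = 1 with t = -19, so 41*(-19) ≡ 1 (mod 65)
Inverse = -19 mod 65 = 46
Check: 41 * 46 = 1886 ≡ 1 (mod 65)

41^(-1) ≡ 46 (mod 65)


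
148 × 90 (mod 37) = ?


148 × 90 = 13320
13320 mod 37 = 0


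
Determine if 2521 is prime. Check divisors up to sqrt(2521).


Check divisors up to sqrt(2521) = 50.2096
No divisors found.
2521 is prime.

Yes, 2521 is prime


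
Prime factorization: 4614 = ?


4614 / 2 = 2307
2307 / 3 = 769
769 / 769 = 1
4614 = 2 × 3 × 769


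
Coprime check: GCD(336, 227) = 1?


Euclidean algorithm:
336 = 1 * 227 + 109
227 = 2 * 109 + 9
109 = 12 * 9 + 1
9 = 9 * 1 + 0
GCD(336, 227) = 1

Yes, coprime (GCD = 1)


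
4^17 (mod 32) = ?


4^1 mod 32 = 4
4^2 mod 32 = 16
4^3 mod 32 = 0
4^4 mod 32 = 0
4^5 mod 32 = 0
4^6 mod 32 = 0
4^7 mod 32 = 0
4^8 mod 32 = 0
4^9 mod 32 = 0
4^10 mod 32 = 0
4^11 mod 32 = 0
4^12 mod 32 = 0
4^13 mod 32 = 0
4^14 mod 32 = 0
4^15 mod 32 = 0
4^16 mod 32 = 0
4^17 mod 32 = 0


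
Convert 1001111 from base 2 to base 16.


1001111 (base 2) = 79 (decimal)
79 (decimal) = 4F (base 16)


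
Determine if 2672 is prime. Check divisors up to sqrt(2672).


2672 / 2 = 1336 (exact division)
2672 is NOT prime.

No, 2672 is not prime


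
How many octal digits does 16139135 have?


16139135 in base 8 = 75441577
Number of digits = 8

8 digits (base 8)


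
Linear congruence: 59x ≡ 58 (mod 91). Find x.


GCD(59, 91) = 1, unique solution
a^(-1) mod 91 = 54
x = 54 * 58 mod 91 = 38

x ≡ 38 (mod 91)


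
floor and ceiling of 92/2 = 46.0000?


92/2 = 46.0000
floor = 46
ceil = 46

floor = 46, ceil = 46


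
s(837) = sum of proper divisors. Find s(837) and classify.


Proper divisors: 1, 3, 9, 27, 31, 93, 279
Sum = 1 + 3 + 9 + 27 + 31 + 93 + 279 = 443
443 < 837 → deficient

s(837) = 443 (deficient)


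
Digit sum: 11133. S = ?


1 + 1 + 1 + 3 + 3 = 9


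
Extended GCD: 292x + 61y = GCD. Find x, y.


Tabular extended Euclidean (each row: r = 292*s + 61*t):
r=292, s=1, t=0
r=61, s=0, t=1
q=4: r=48, s=1, t=-4   [292*(1) + 61*(-4) = 48]
q=1: r=13, s=-1, t=5   [292*(-1) + 61*(5) = 13]
q=3: r=9, s=4, t=-19   [292*(4) + 61*(-19) = 9]
q=1: r=4, s=-5, t=24   [292*(-5) + 61*(24) = 4]
q=2: r=1, s=14, t=-67   [292*(14) + 61*(-67) = 1]
q=4: r=0, s=-61, t=292   [292*(-61) + 61*(292) = 0]
GCD = 1; from the row with r=1: x=14, y=-67
Check: 292*(14) + 61*(-67) = 4088 - 4087 = 1

GCD = 1, x = 14, y = -67


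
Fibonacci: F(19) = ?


Sequence: 1, 1, 2, 3, 5, 8, 13, 21, 34, 55, 89, 144, 233, 377, 610, 987, 1597, 2584, 4181
F(19) = 4181


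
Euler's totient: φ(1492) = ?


1492 = 2^2 × 373
Prime factors: 2, 373
φ(1492) = 1492 × (1-1/2) × (1-1/373)
= 1492 × 1/2 × 372/373 = 744

φ(1492) = 744


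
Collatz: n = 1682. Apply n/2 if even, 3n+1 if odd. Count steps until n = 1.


1682 → 841 → 2524 → 1262 → 631 → 1894 → 947 → 2842 → 1421 → 4264 → 2132 → 1066 → 533 → 1600 → 800 → 400 → 200 → 100 → 50 → 25 → 76 → 38 → 19 → 58 → 29 → 88 → 44 → 22 → 11 → 34 → 17 → 52 → 26 → 13 → 40 → 20 → 10 → 5 → 16 → 8 → 4 → 2 → 1
Total steps = 42

42 steps


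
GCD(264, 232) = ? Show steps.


264 = 1 * 232 + 32
232 = 7 * 32 + 8
32 = 4 * 8 + 0
GCD = 8


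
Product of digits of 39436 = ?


3 × 9 × 4 × 3 × 6 = 1944


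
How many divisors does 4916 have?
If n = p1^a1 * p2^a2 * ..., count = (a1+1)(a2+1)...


4916 = 2^2 × 1229^1
d(4916) = (2+1) × (1+1) = 6

6 divisors


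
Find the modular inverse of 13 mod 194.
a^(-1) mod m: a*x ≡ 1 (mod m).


Use the extended Euclidean algorithm on (194, 13); each row r = 194*s + 13*t:
r=194, s=1, t=0
r=13, s=0, t=1
q=14: r=12, s=1, t=-14   [194*(1) + 13*(-14) = 12]
q=1: r=1, s=-1, t=15   [194*(-1) + 13*(15) = 1]
q=12: r=0, s=13, t=-194   [194*(13) + 13*(-194) = 0]
GCD = 1 with t = 15, so 13*(15) ≡ 1 (mod 194)
Inverse = 15 mod 194 = 15
Check: 13 * 15 = 195 ≡ 1 (mod 194)

13^(-1) ≡ 15 (mod 194)


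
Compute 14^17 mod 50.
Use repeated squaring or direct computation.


14^1 mod 50 = 14
14^2 mod 50 = 46
14^3 mod 50 = 44
14^4 mod 50 = 16
14^5 mod 50 = 24
14^6 mod 50 = 36
14^7 mod 50 = 4
14^8 mod 50 = 6
14^9 mod 50 = 34
14^10 mod 50 = 26
14^11 mod 50 = 14
14^12 mod 50 = 46
14^13 mod 50 = 44
14^14 mod 50 = 16
14^15 mod 50 = 24
14^16 mod 50 = 36
14^17 mod 50 = 4


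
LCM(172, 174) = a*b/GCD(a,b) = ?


GCD(172, 174) = 2
LCM = 172*174/2 = 29928/2 = 14964

LCM = 14964


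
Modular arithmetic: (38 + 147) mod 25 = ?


38 + 147 = 185
185 mod 25 = 10


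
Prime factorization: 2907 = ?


2907 / 3 = 969
969 / 3 = 323
323 / 17 = 19
19 / 19 = 1
2907 = 3^2 × 17 × 19


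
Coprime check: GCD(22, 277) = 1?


Euclidean algorithm:
277 = 12 * 22 + 13
22 = 1 * 13 + 9
13 = 1 * 9 + 4
9 = 2 * 4 + 1
4 = 4 * 1 + 0
GCD(22, 277) = 1

Yes, coprime (GCD = 1)


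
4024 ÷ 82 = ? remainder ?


4024 = 82 * 49 + 6
Check: 4018 + 6 = 4024

q = 49, r = 6


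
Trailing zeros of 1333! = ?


floor(1333/5) = 266
floor(1333/25) = 53
floor(1333/125) = 10
floor(1333/625) = 2
Total = 331

331 trailing zeros


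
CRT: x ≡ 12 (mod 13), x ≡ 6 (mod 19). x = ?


M = 13*19 = 247
M1 = M/13 = 19, M2 = M/19 = 13
M1^(-1) mod 13 = 11, M2^(-1) mod 19 = 3
x = 12*19*11 + 6*13*3 = 2742
2742 mod 247 = 25
Check: 25 mod 13 = 12 ✓, 25 mod 19 = 6 ✓

x ≡ 25 (mod 247)


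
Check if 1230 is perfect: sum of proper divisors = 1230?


Proper divisors of 1230: 1, 2, 3, 5, 6, 10, 15, 30, 41, 82, 123, 205, 246, 410, 615
Sum = 1 + 2 + 3 + 5 + 6 + 10 + 15 + 30 + 41 + 82 + 123 + 205 + 246 + 410 + 615 = 1794

No, 1230 is not perfect (1794 ≠ 1230)


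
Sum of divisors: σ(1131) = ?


Divisors of 1131: 1, 3, 13, 29, 39, 87, 377, 1131
Sum = 1 + 3 + 13 + 29 + 39 + 87 + 377 + 1131 = 1680

σ(1131) = 1680


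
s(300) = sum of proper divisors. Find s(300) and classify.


Proper divisors: 1, 2, 3, 4, 5, 6, 10, 12, 15, 20, 25, 30, 50, 60, 75, 100, 150
Sum = 1 + 2 + 3 + 4 + 5 + 6 + 10 + 12 + 15 + 20 + 25 + 30 + 50 + 60 + 75 + 100 + 150 = 568
568 > 300 → abundant

s(300) = 568 (abundant)


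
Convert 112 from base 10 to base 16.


112 (base 10) = 112 (decimal)
112 (decimal) = 70 (base 16)


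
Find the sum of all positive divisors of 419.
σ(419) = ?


Divisors of 419: 1, 419
Sum = 1 + 419 = 420

σ(419) = 420


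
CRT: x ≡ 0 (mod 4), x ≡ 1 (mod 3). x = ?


M = 4*3 = 12
M1 = M/4 = 3, M2 = M/3 = 4
M1^(-1) mod 4 = 3, M2^(-1) mod 3 = 1
x = 0*3*3 + 1*4*1 = 4
4 mod 12 = 4
Check: 4 mod 4 = 0 ✓, 4 mod 3 = 1 ✓

x ≡ 4 (mod 12)


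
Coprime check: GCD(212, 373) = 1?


Euclidean algorithm:
373 = 1 * 212 + 161
212 = 1 * 161 + 51
161 = 3 * 51 + 8
51 = 6 * 8 + 3
8 = 2 * 3 + 2
3 = 1 * 2 + 1
2 = 2 * 1 + 0
GCD(212, 373) = 1

Yes, coprime (GCD = 1)


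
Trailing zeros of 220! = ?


floor(220/5) = 44
floor(220/25) = 8
floor(220/125) = 1
Total = 53

53 trailing zeros


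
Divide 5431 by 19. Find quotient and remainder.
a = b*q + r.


5431 = 19 * 285 + 16
Check: 5415 + 16 = 5431

q = 285, r = 16


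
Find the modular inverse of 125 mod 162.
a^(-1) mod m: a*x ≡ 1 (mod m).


Use the extended Euclidean algorithm on (162, 125); each row r = 162*s + 125*t:
r=162, s=1, t=0
r=125, s=0, t=1
q=1: r=37, s=1, t=-1   [162*(1) + 125*(-1) = 37]
q=3: r=14, s=-3, t=4   [162*(-3) + 125*(4) = 14]
q=2: r=9, s=7, t=-9   [162*(7) + 125*(-9) = 9]
q=1: r=5, s=-10, t=13   [162*(-10) + 125*(13) = 5]
q=1: r=4, s=17, t=-22   [162*(17) + 125*(-22) = 4]
q=1: r=1, s=-27, t=35   [162*(-27) + 125*(35) = 1]
q=4: r=0, s=125, t=-162   [162*(125) + 125*(-162) = 0]
GCD = 1 with t = 35, so 125*(35) ≡ 1 (mod 162)
Inverse = 35 mod 162 = 35
Check: 125 * 35 = 4375 ≡ 1 (mod 162)

125^(-1) ≡ 35 (mod 162)


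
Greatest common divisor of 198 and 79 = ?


198 = 2 * 79 + 40
79 = 1 * 40 + 39
40 = 1 * 39 + 1
39 = 39 * 1 + 0
GCD = 1


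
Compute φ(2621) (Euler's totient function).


2621 = 2621
Prime factors: 2621
φ(2621) = 2621 × (1-1/2621)
= 2621 × 2620/2621 = 2620

φ(2621) = 2620


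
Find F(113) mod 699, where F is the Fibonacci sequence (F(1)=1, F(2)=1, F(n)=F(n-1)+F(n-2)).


F(k) mod 699 for k=1..113:
1, 1, 2, 3, 5, 8, 13, 21, 34, 55, 89, 144, 233, 377, 610, 288, 199, 487, 686, 474, 461, 236, 697, 234, 232, 466, 698, 465, 464, 230, 694, 225, 220, 445, 665, 411, 377, 89, 466, 555, 322, 178, 500, 678, 479, 458, 238, 696, 235, 232, 467, 0, 467, 467, 235, 3, 238, 241, 479, 21, 500, 521, 322, 144, 466, 610, 377, 288, 665, 254, 220, 474, 694, 469, 464, 234, 698, 233, 232, 465, 697, 463, 461, 225, 686, 212, 199, 411, 610, 322, 233, 555, 89, 644, 34, 678, 13, 691, 5, 696, 2, 698, 1, 0, 1, 1, 2, 3, 5, 8, 13, 21, 34
F(113) mod 699 = 34


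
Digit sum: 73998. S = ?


7 + 3 + 9 + 9 + 8 = 36


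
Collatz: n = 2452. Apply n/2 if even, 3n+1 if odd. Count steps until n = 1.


2452 → 1226 → 613 → 1840 → 920 → 460 → 230 → 115 → 346 → 173 → 520 → 260 → 130 → 65 → 196 → 98 → 49 → 148 → 74 → 37 → 112 → 56 → 28 → 14 → 7 → 22 → 11 → 34 → 17 → 52 → 26 → 13 → 40 → 20 → 10 → 5 → 16 → 8 → 4 → 2 → 1
Total steps = 40

40 steps


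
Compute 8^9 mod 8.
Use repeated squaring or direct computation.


8^1 mod 8 = 0
8^2 mod 8 = 0
8^3 mod 8 = 0
8^4 mod 8 = 0
8^5 mod 8 = 0
8^6 mod 8 = 0
8^7 mod 8 = 0
8^8 mod 8 = 0
8^9 mod 8 = 0


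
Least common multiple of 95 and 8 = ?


GCD(95, 8) = 1
LCM = 95*8/1 = 760/1 = 760

LCM = 760


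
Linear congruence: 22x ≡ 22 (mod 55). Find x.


GCD(22, 55) = 11 divides 22
Divide: 2x ≡ 2 (mod 5)
x ≡ 1 (mod 5)


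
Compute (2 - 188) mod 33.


2 - 188 = -186
-186 mod 33 = 12


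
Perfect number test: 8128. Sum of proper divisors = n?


Proper divisors of 8128: 1, 2, 4, 8, 16, 32, 64, 127, 254, 508, 1016, 2032, 4064
Sum = 1 + 2 + 4 + 8 + 16 + 32 + 64 + 127 + 254 + 508 + 1016 + 2032 + 4064 = 8128

Yes, 8128 is perfect (8128 = 8128)


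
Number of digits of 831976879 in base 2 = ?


831976879 in base 2 = 110001100101101111010110101111
Number of digits = 30

30 digits (base 2)


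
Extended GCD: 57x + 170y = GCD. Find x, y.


Tabular extended Euclidean (each row: r = 57*s + 170*t):
r=57, s=1, t=0
r=170, s=0, t=1
q=0: r=57, s=1, t=0   [57*(1) + 170*(0) = 57]
q=2: r=56, s=-2, t=1   [57*(-2) + 170*(1) = 56]
q=1: r=1, s=3, t=-1   [57*(3) + 170*(-1) = 1]
q=56: r=0, s=-170, t=57   [57*(-170) + 170*(57) = 0]
GCD = 1; from the row with r=1: x=3, y=-1
Check: 57*(3) + 170*(-1) = 171 - 170 = 1

GCD = 1, x = 3, y = -1


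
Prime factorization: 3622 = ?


3622 / 2 = 1811
1811 / 1811 = 1
3622 = 2 × 1811


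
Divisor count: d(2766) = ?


2766 = 2^1 × 3^1 × 461^1
d(2766) = (1+1) × (1+1) × (1+1) = 8

8 divisors


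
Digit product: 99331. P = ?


9 × 9 × 3 × 3 × 1 = 729


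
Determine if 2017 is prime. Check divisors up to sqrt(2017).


Check divisors up to sqrt(2017) = 44.9110
No divisors found.
2017 is prime.

Yes, 2017 is prime


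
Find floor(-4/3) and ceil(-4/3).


-4/3 = -1.3333
floor = -2
ceil = -1

floor = -2, ceil = -1


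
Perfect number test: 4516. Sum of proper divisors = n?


Proper divisors of 4516: 1, 2, 4, 1129, 2258
Sum = 1 + 2 + 4 + 1129 + 2258 = 3394

No, 4516 is not perfect (3394 ≠ 4516)


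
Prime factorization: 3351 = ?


3351 / 3 = 1117
1117 / 1117 = 1
3351 = 3 × 1117


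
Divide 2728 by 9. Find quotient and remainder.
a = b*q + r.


2728 = 9 * 303 + 1
Check: 2727 + 1 = 2728

q = 303, r = 1


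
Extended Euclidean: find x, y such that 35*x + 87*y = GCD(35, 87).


Tabular extended Euclidean (each row: r = 35*s + 87*t):
r=35, s=1, t=0
r=87, s=0, t=1
q=0: r=35, s=1, t=0   [35*(1) + 87*(0) = 35]
q=2: r=17, s=-2, t=1   [35*(-2) + 87*(1) = 17]
q=2: r=1, s=5, t=-2   [35*(5) + 87*(-2) = 1]
q=17: r=0, s=-87, t=35   [35*(-87) + 87*(35) = 0]
GCD = 1; from the row with r=1: x=5, y=-2
Check: 35*(5) + 87*(-2) = 175 - 174 = 1

GCD = 1, x = 5, y = -2


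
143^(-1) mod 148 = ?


Use the extended Euclidean algorithm on (148, 143); each row r = 148*s + 143*t:
r=148, s=1, t=0
r=143, s=0, t=1
q=1: r=5, s=1, t=-1   [148*(1) + 143*(-1) = 5]
q=28: r=3, s=-28, t=29   [148*(-28) + 143*(29) = 3]
q=1: r=2, s=29, t=-30   [148*(29) + 143*(-30) = 2]
q=1: r=1, s=-57, t=59   [148*(-57) + 143*(59) = 1]
q=2: r=0, s=143, t=-148   [148*(143) + 143*(-148) = 0]
GCD = 1 with t = 59, so 143*(59) ≡ 1 (mod 148)
Inverse = 59 mod 148 = 59
Check: 143 * 59 = 8437 ≡ 1 (mod 148)

143^(-1) ≡ 59 (mod 148)


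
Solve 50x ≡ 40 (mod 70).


GCD(50, 70) = 10 divides 40
Divide: 5x ≡ 4 (mod 7)
x ≡ 5 (mod 7)


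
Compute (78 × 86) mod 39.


78 × 86 = 6708
6708 mod 39 = 0


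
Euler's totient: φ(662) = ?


662 = 2 × 331
Prime factors: 2, 331
φ(662) = 662 × (1-1/2) × (1-1/331)
= 662 × 1/2 × 330/331 = 330

φ(662) = 330


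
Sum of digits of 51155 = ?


5 + 1 + 1 + 5 + 5 = 17


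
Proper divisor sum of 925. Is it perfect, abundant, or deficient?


Proper divisors: 1, 5, 25, 37, 185
Sum = 1 + 5 + 25 + 37 + 185 = 253
253 < 925 → deficient

s(925) = 253 (deficient)


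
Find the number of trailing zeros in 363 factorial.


floor(363/5) = 72
floor(363/25) = 14
floor(363/125) = 2
Total = 88

88 trailing zeros


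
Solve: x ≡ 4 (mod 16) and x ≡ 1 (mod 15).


M = 16*15 = 240
M1 = M/16 = 15, M2 = M/15 = 16
M1^(-1) mod 16 = 15, M2^(-1) mod 15 = 1
x = 4*15*15 + 1*16*1 = 916
916 mod 240 = 196
Check: 196 mod 16 = 4 ✓, 196 mod 15 = 1 ✓

x ≡ 196 (mod 240)


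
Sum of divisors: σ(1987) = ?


Divisors of 1987: 1, 1987
Sum = 1 + 1987 = 1988

σ(1987) = 1988


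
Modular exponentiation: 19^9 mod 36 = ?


19^1 mod 36 = 19
19^2 mod 36 = 1
19^3 mod 36 = 19
19^4 mod 36 = 1
19^5 mod 36 = 19
19^6 mod 36 = 1
19^7 mod 36 = 19
19^8 mod 36 = 1
19^9 mod 36 = 19


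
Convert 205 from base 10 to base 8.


205 (base 10) = 205 (decimal)
205 (decimal) = 315 (base 8)


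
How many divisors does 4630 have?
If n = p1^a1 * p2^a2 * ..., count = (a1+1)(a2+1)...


4630 = 2^1 × 5^1 × 463^1
d(4630) = (1+1) × (1+1) × (1+1) = 8

8 divisors


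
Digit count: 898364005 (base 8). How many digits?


898364005 in base 8 = 6542771145
Number of digits = 10

10 digits (base 8)


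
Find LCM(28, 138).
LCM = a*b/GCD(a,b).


GCD(28, 138) = 2
LCM = 28*138/2 = 3864/2 = 1932

LCM = 1932


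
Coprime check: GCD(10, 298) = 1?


Euclidean algorithm:
298 = 29 * 10 + 8
10 = 1 * 8 + 2
8 = 4 * 2 + 0
GCD(10, 298) = 2

No, not coprime (GCD = 2)


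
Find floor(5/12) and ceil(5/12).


5/12 = 0.4167
floor = 0
ceil = 1

floor = 0, ceil = 1


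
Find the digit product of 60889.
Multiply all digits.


6 × 0 × 8 × 8 × 9 = 0


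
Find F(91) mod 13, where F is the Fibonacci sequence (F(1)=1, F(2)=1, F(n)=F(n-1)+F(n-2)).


F(k) mod 13 for k=1..91:
1, 1, 2, 3, 5, 8, 0, 8, 8, 3, 11, 1, 12, 0, 12, 12, 11, 10, 8, 5, 0, 5, 5, 10, 2, 12, 1, 0, 1, 1, 2, 3, 5, 8, 0, 8, 8, 3, 11, 1, 12, 0, 12, 12, 11, 10, 8, 5, 0, 5, 5, 10, 2, 12, 1, 0, 1, 1, 2, 3, 5, 8, 0, 8, 8, 3, 11, 1, 12, 0, 12, 12, 11, 10, 8, 5, 0, 5, 5, 10, 2, 12, 1, 0, 1, 1, 2, 3, 5, 8, 0
F(91) mod 13 = 0


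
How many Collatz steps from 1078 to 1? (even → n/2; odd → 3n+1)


1078 → 539 → 1618 → 809 → 2428 → 1214 → 607 → 1822 → 911 → 2734 → 1367 → 4102 → 2051 → 6154 → 3077 → 9232 → 4616 → 2308 → 1154 → 577 → 1732 → 866 → 433 → 1300 → 650 → 325 → 976 → 488 → 244 → 122 → 61 → 184 → 92 → 46 → 23 → 70 → 35 → 106 → 53 → 160 → 80 → 40 → 20 → 10 → 5 → 16 → 8 → 4 → 2 → 1
Total steps = 49

49 steps


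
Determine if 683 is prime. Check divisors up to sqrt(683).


Check divisors up to sqrt(683) = 26.1343
No divisors found.
683 is prime.

Yes, 683 is prime


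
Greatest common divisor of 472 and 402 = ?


472 = 1 * 402 + 70
402 = 5 * 70 + 52
70 = 1 * 52 + 18
52 = 2 * 18 + 16
18 = 1 * 16 + 2
16 = 8 * 2 + 0
GCD = 2


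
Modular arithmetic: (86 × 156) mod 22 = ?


86 × 156 = 13416
13416 mod 22 = 18


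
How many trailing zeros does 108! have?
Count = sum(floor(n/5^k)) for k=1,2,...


floor(108/5) = 21
floor(108/25) = 4
Total = 25

25 trailing zeros


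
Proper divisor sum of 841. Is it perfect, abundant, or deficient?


Proper divisors: 1, 29
Sum = 1 + 29 = 30
30 < 841 → deficient

s(841) = 30 (deficient)


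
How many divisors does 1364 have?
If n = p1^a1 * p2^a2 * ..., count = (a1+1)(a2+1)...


1364 = 2^2 × 11^1 × 31^1
d(1364) = (2+1) × (1+1) × (1+1) = 12

12 divisors


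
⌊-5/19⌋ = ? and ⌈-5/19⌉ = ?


-5/19 = -0.2632
floor = -1
ceil = 0

floor = -1, ceil = 0


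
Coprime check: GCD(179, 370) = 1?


Euclidean algorithm:
370 = 2 * 179 + 12
179 = 14 * 12 + 11
12 = 1 * 11 + 1
11 = 11 * 1 + 0
GCD(179, 370) = 1

Yes, coprime (GCD = 1)


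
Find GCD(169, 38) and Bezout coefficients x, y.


Tabular extended Euclidean (each row: r = 169*s + 38*t):
r=169, s=1, t=0
r=38, s=0, t=1
q=4: r=17, s=1, t=-4   [169*(1) + 38*(-4) = 17]
q=2: r=4, s=-2, t=9   [169*(-2) + 38*(9) = 4]
q=4: r=1, s=9, t=-40   [169*(9) + 38*(-40) = 1]
q=4: r=0, s=-38, t=169   [169*(-38) + 38*(169) = 0]
GCD = 1; from the row with r=1: x=9, y=-40
Check: 169*(9) + 38*(-40) = 1521 - 1520 = 1

GCD = 1, x = 9, y = -40


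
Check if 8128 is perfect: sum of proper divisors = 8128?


Proper divisors of 8128: 1, 2, 4, 8, 16, 32, 64, 127, 254, 508, 1016, 2032, 4064
Sum = 1 + 2 + 4 + 8 + 16 + 32 + 64 + 127 + 254 + 508 + 1016 + 2032 + 4064 = 8128

Yes, 8128 is perfect (8128 = 8128)


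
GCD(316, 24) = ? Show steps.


316 = 13 * 24 + 4
24 = 6 * 4 + 0
GCD = 4


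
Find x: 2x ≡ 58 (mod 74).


GCD(2, 74) = 2 divides 58
Divide: 1x ≡ 29 (mod 37)
x ≡ 29 (mod 37)


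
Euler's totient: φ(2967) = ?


2967 = 3 × 23 × 43
Prime factors: 3, 23, 43
φ(2967) = 2967 × (1-1/3) × (1-1/23) × (1-1/43)
= 2967 × 2/3 × 22/23 × 42/43 = 1848

φ(2967) = 1848


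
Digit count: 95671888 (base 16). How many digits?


95671888 in base 16 = 5B3D650
Number of digits = 7

7 digits (base 16)


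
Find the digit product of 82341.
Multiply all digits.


8 × 2 × 3 × 4 × 1 = 192


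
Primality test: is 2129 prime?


Check divisors up to sqrt(2129) = 46.1411
No divisors found.
2129 is prime.

Yes, 2129 is prime


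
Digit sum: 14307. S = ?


1 + 4 + 3 + 0 + 7 = 15


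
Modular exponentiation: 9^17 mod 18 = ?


9^1 mod 18 = 9
9^2 mod 18 = 9
9^3 mod 18 = 9
9^4 mod 18 = 9
9^5 mod 18 = 9
9^6 mod 18 = 9
9^7 mod 18 = 9
9^8 mod 18 = 9
9^9 mod 18 = 9
9^10 mod 18 = 9
9^11 mod 18 = 9
9^12 mod 18 = 9
9^13 mod 18 = 9
9^14 mod 18 = 9
9^15 mod 18 = 9
9^16 mod 18 = 9
9^17 mod 18 = 9


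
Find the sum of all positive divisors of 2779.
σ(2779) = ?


Divisors of 2779: 1, 7, 397, 2779
Sum = 1 + 7 + 397 + 2779 = 3184

σ(2779) = 3184


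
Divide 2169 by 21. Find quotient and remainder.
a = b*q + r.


2169 = 21 * 103 + 6
Check: 2163 + 6 = 2169

q = 103, r = 6


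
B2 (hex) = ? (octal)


B2 (base 16) = 178 (decimal)
178 (decimal) = 262 (base 8)


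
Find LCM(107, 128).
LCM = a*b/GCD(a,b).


GCD(107, 128) = 1
LCM = 107*128/1 = 13696/1 = 13696

LCM = 13696


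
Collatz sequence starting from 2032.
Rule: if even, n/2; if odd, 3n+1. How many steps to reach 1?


2032 → 1016 → 508 → 254 → 127 → 382 → 191 → 574 → 287 → 862 → 431 → 1294 → 647 → 1942 → 971 → 2914 → 1457 → 4372 → 2186 → 1093 → 3280 → 1640 → 820 → 410 → 205 → 616 → 308 → 154 → 77 → 232 → 116 → 58 → 29 → 88 → 44 → 22 → 11 → 34 → 17 → 52 → 26 → 13 → 40 → 20 → 10 → 5 → 16 → 8 → 4 → 2 → 1
Total steps = 50

50 steps
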